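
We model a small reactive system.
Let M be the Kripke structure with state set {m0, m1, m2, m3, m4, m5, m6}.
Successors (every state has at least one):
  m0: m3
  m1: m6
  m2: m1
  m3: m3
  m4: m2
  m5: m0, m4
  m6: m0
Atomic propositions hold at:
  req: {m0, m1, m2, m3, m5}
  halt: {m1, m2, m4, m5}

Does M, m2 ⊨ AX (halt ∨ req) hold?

Yes

Sat(halt ∨ req) = {m0, m1, m2, m3, m4, m5}
Sat(AX (halt ∨ req)) = {s : every successor in {m0, m1, m2, m3, m4, m5}} = {m0, m2, m3, m4, m5, m6}
m2 ∈ Sat(AX (halt ∨ req)) = {m0, m2, m3, m4, m5, m6}, so the formula holds at m2.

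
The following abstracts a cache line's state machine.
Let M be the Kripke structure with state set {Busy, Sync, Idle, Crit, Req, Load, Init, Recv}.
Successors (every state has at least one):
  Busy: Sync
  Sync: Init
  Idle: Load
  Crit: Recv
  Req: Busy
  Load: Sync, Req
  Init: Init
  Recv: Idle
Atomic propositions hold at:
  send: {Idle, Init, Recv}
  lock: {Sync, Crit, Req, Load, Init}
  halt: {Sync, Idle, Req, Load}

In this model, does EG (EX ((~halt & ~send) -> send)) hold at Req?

Sat(~halt) = {Busy, Crit, Init, Recv}
Sat(~send) = {Busy, Sync, Crit, Req, Load}
Sat(~halt & ~send) = {Busy, Crit}
Sat((~halt & ~send) -> send) = {Sync, Idle, Req, Load, Init, Recv}
Sat(EX ((~halt & ~send) -> send)) = {s : some successor in {Sync, Idle, Req, Load, Init, Recv}} = {Busy, Sync, Idle, Crit, Load, Init, Recv}
EG (EX ((~halt & ~send) -> send)): greatest fixpoint, start Z0 = {Busy, Sync, Idle, Crit, Load, Init, Recv}, keep only states in Sat with some successor in Z. Already a fixed point.
Sat(EG (EX ((~halt & ~send) -> send))) = {Busy, Sync, Idle, Crit, Load, Init, Recv}
Req ∉ Sat(EG (EX ((~halt & ~send) -> send))) = {Busy, Sync, Idle, Crit, Load, Init, Recv}, so the formula does not hold at Req.

No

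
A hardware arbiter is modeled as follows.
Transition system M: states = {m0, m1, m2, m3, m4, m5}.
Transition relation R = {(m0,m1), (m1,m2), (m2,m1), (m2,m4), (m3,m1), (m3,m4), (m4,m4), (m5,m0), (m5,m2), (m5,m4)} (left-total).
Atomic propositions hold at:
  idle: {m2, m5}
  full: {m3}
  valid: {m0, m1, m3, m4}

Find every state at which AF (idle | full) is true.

Sat(idle | full) = {m2, m3, m5}
AF (idle | full): least fixpoint, start Z0 = {m2, m3, m5}, add states with every successor in Z. Z1 = {m1, m2, m3, m5}; Z2 = {m0, m1, m2, m3, m5}; fixed.
Sat(AF (idle | full)) = {m0, m1, m2, m3, m5}

{m0, m1, m2, m3, m5}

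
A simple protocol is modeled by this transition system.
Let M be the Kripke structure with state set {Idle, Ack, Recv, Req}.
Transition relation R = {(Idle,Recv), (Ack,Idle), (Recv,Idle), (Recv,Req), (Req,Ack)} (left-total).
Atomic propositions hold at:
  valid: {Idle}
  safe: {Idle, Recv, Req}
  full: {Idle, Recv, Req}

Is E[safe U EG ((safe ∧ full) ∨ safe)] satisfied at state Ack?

Sat(safe ∧ full) = {Idle, Recv, Req}
Sat((safe ∧ full) ∨ safe) = {Idle, Recv, Req}
EG ((safe ∧ full) ∨ safe): greatest fixpoint, start Z0 = {Idle, Recv, Req}, keep only states in Sat with some successor in Z. Z1 = {Idle, Recv}; fixed.
Sat(EG ((safe ∧ full) ∨ safe)) = {Idle, Recv}
E[safe U EG ((safe ∧ full) ∨ safe)]: least fixpoint, start Z0 = Sat(EG ((safe ∧ full) ∨ safe)) = {Idle, Recv}, add states in Sat(safe) with some successor in Z. Already a fixed point.
Sat(E[safe U EG ((safe ∧ full) ∨ safe)]) = {Idle, Recv}
Ack ∉ Sat(E[safe U EG ((safe ∧ full) ∨ safe)]) = {Idle, Recv}, so the formula does not hold at Ack.

No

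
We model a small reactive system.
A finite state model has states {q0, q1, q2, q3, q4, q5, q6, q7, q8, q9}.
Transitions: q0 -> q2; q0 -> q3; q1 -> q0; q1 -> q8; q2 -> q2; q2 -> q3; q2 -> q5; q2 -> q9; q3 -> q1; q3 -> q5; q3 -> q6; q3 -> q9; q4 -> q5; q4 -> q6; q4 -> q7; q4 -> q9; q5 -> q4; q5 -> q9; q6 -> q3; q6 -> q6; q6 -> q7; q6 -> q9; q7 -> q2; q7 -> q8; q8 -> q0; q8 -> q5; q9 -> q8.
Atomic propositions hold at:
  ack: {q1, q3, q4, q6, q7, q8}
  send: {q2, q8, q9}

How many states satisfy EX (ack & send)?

3

Sat(ack & send) = {q8}
Sat(EX (ack & send)) = {s : some successor in {q8}} = {q1, q7, q9}
|Sat(EX (ack & send))| = |{q1, q7, q9}| = 3.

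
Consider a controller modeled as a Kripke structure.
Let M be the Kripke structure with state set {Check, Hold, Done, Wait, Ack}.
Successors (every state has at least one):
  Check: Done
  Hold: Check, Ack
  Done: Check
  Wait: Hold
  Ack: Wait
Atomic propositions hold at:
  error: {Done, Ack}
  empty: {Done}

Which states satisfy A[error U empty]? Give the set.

{Done}

A[error U empty]: least fixpoint, start Z0 = Sat(empty) = {Done}, add states in Sat(error) with every successor in Z. Already a fixed point.
Sat(A[error U empty]) = {Done}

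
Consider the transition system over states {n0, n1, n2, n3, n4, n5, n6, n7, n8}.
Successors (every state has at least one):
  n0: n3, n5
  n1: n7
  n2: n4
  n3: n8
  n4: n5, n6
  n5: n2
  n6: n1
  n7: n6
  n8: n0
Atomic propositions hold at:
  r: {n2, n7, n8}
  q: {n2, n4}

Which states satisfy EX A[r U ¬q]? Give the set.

{n0, n1, n3, n4, n6, n7, n8}

Sat(¬q) = {n0, n1, n3, n5, n6, n7, n8}
A[r U ¬q]: least fixpoint, start Z0 = Sat(¬q) = {n0, n1, n3, n5, n6, n7, n8}, add states in Sat(r) with every successor in Z. Already a fixed point.
Sat(A[r U ¬q]) = {n0, n1, n3, n5, n6, n7, n8}
Sat(EX A[r U ¬q]) = {s : some successor in {n0, n1, n3, n5, n6, n7, n8}} = {n0, n1, n3, n4, n6, n7, n8}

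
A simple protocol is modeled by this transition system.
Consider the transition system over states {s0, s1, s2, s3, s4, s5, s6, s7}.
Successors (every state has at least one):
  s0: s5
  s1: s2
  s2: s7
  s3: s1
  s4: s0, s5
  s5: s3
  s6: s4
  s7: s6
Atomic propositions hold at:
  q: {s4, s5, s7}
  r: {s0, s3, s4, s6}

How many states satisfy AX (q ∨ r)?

Sat(q ∨ r) = {s0, s3, s4, s5, s6, s7}
Sat(AX (q ∨ r)) = {s : every successor in {s0, s3, s4, s5, s6, s7}} = {s0, s2, s4, s5, s6, s7}
|Sat(AX (q ∨ r))| = |{s0, s2, s4, s5, s6, s7}| = 6.

6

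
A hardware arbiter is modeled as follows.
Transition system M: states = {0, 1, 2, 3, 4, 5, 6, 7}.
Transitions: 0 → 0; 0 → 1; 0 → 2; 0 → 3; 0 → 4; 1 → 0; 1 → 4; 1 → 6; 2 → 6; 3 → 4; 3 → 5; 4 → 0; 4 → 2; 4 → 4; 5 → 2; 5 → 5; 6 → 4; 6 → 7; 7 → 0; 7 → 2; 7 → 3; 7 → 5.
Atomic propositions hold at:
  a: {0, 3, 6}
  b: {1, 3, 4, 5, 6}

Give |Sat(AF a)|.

AF a: least fixpoint, start Z0 = {0, 3, 6}, add states with every successor in Z. Z1 = {0, 2, 3, 6}; fixed.
Sat(AF a) = {0, 2, 3, 6}
|Sat(AF a)| = |{0, 2, 3, 6}| = 4.

4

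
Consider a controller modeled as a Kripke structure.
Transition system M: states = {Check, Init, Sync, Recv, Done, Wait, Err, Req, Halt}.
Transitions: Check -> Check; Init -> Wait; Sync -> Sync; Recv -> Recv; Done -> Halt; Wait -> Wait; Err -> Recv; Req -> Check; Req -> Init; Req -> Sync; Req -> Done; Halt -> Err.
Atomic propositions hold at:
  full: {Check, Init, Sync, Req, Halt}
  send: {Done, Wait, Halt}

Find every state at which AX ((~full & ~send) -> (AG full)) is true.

{Check, Init, Sync, Done, Wait, Req}

Sat(~full) = {Recv, Done, Wait, Err}
Sat(~send) = {Check, Init, Sync, Recv, Err, Req}
Sat(~full & ~send) = {Recv, Err}
AG full: greatest fixpoint, start Z0 = {Check, Init, Sync, Req, Halt}, keep only states in Sat with every successor in Z. Z1 = {Check, Sync}; fixed.
Sat(AG full) = {Check, Sync}
Sat((~full & ~send) -> (AG full)) = {Check, Init, Sync, Done, Wait, Req, Halt}
Sat(AX ((~full & ~send) -> (AG full))) = {s : every successor in {Check, Init, Sync, Done, Wait, Req, Halt}} = {Check, Init, Sync, Done, Wait, Req}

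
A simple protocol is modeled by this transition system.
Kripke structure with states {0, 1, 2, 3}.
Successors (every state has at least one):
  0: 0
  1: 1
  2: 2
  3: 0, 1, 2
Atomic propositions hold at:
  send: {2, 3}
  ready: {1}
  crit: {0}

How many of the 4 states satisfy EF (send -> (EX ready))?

Sat(EX ready) = {s : some successor in {1}} = {1, 3}
Sat(send -> (EX ready)) = {0, 1, 3}
EF (send -> (EX ready)): least fixpoint, start Z0 = {0, 1, 3}, add states with some successor in Z. Already a fixed point.
Sat(EF (send -> (EX ready))) = {0, 1, 3}
|Sat(EF (send -> (EX ready)))| = |{0, 1, 3}| = 3.

3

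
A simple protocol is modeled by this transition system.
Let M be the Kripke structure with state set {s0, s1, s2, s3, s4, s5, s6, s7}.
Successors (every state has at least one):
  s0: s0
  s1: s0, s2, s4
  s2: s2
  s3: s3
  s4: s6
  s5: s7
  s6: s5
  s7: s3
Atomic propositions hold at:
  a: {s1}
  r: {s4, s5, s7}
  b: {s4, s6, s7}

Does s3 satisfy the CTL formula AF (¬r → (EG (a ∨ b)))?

Sat(¬r) = {s0, s1, s2, s3, s6}
Sat(a ∨ b) = {s1, s4, s6, s7}
EG (a ∨ b): greatest fixpoint, start Z0 = {s1, s4, s6, s7}, keep only states in Sat with some successor in Z. Z1 = {s1, s4}; Z2 = {s1}; Z3 = ∅; fixed.
Sat(EG (a ∨ b)) = ∅
Sat(¬r → (EG (a ∨ b))) = {s4, s5, s7}
AF (¬r → (EG (a ∨ b))): least fixpoint, start Z0 = {s4, s5, s7}, add states with every successor in Z. Z1 = {s4, s5, s6, s7}; fixed.
Sat(AF (¬r → (EG (a ∨ b)))) = {s4, s5, s6, s7}
s3 ∉ Sat(AF (¬r → (EG (a ∨ b)))) = {s4, s5, s6, s7}, so the formula does not hold at s3.

No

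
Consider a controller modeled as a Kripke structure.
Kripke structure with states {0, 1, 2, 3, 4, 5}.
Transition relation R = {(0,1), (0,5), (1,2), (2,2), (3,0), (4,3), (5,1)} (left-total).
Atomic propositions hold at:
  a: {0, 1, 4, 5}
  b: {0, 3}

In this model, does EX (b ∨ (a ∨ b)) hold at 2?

Sat(a ∨ b) = {0, 1, 3, 4, 5}
Sat(b ∨ (a ∨ b)) = {0, 1, 3, 4, 5}
Sat(EX (b ∨ (a ∨ b))) = {s : some successor in {0, 1, 3, 4, 5}} = {0, 3, 4, 5}
2 ∉ Sat(EX (b ∨ (a ∨ b))) = {0, 3, 4, 5}, so the formula does not hold at 2.

No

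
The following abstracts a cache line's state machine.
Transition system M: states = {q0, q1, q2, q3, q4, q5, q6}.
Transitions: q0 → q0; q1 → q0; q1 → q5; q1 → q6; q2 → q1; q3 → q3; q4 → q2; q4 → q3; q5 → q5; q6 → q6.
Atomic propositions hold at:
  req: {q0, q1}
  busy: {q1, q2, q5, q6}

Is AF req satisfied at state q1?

AF req: least fixpoint, start Z0 = {q0, q1}, add states with every successor in Z. Z1 = {q0, q1, q2}; fixed.
Sat(AF req) = {q0, q1, q2}
q1 ∈ Sat(AF req) = {q0, q1, q2}, so the formula holds at q1.

Yes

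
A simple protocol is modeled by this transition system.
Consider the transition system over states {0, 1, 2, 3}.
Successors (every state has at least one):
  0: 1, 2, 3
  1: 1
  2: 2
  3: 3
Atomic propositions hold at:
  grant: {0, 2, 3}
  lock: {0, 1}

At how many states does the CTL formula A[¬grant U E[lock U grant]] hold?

Sat(¬grant) = {1}
E[lock U grant]: least fixpoint, start Z0 = Sat(grant) = {0, 2, 3}, add states in Sat(lock) with some successor in Z. Already a fixed point.
Sat(E[lock U grant]) = {0, 2, 3}
A[¬grant U E[lock U grant]]: least fixpoint, start Z0 = Sat(E[lock U grant]) = {0, 2, 3}, add states in Sat(¬grant) with every successor in Z. Already a fixed point.
Sat(A[¬grant U E[lock U grant]]) = {0, 2, 3}
|Sat(A[¬grant U E[lock U grant]])| = |{0, 2, 3}| = 3.

3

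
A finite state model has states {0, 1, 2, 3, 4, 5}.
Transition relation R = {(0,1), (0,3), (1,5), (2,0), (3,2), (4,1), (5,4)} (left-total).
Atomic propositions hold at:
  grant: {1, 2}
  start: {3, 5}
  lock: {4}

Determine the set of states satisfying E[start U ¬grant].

Sat(¬grant) = {0, 3, 4, 5}
E[start U ¬grant]: least fixpoint, start Z0 = Sat(¬grant) = {0, 3, 4, 5}, add states in Sat(start) with some successor in Z. Already a fixed point.
Sat(E[start U ¬grant]) = {0, 3, 4, 5}

{0, 3, 4, 5}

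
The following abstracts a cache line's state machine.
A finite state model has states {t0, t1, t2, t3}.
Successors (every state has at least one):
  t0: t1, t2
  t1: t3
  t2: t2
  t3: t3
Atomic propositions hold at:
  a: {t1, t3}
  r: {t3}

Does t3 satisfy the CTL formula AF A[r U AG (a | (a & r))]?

Yes

Sat(a & r) = {t3}
Sat(a | (a & r)) = {t1, t3}
AG (a | (a & r)): greatest fixpoint, start Z0 = {t1, t3}, keep only states in Sat with every successor in Z. Already a fixed point.
Sat(AG (a | (a & r))) = {t1, t3}
A[r U AG (a | (a & r))]: least fixpoint, start Z0 = Sat(AG (a | (a & r))) = {t1, t3}, add states in Sat(r) with every successor in Z. Already a fixed point.
Sat(A[r U AG (a | (a & r))]) = {t1, t3}
AF A[r U AG (a | (a & r))]: least fixpoint, start Z0 = {t1, t3}, add states with every successor in Z. Already a fixed point.
Sat(AF A[r U AG (a | (a & r))]) = {t1, t3}
t3 ∈ Sat(AF A[r U AG (a | (a & r))]) = {t1, t3}, so the formula holds at t3.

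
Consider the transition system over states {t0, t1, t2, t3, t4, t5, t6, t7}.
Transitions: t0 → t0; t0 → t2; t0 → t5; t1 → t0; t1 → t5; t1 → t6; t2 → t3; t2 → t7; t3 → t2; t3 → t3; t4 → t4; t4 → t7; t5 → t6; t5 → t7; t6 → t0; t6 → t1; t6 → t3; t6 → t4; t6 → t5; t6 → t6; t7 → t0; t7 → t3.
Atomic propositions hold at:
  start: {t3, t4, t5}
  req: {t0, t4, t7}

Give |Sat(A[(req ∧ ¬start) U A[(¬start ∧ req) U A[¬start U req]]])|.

Sat(¬start) = {t0, t1, t2, t6, t7}
Sat(req ∧ ¬start) = {t0, t7}
Sat(¬start ∧ req) = {t0, t7}
A[¬start U req]: least fixpoint, start Z0 = Sat(req) = {t0, t4, t7}, add states in Sat(¬start) with every successor in Z. Already a fixed point.
Sat(A[¬start U req]) = {t0, t4, t7}
A[(¬start ∧ req) U A[¬start U req]]: least fixpoint, start Z0 = Sat(A[¬start U req]) = {t0, t4, t7}, add states in Sat(¬start ∧ req) with every successor in Z. Already a fixed point.
Sat(A[(¬start ∧ req) U A[¬start U req]]) = {t0, t4, t7}
A[(req ∧ ¬start) U A[(¬start ∧ req) U A[¬start U req]]]: least fixpoint, start Z0 = Sat(A[(¬start ∧ req) U A[¬start U req]]) = {t0, t4, t7}, add states in Sat(req ∧ ¬start) with every successor in Z. Already a fixed point.
Sat(A[(req ∧ ¬start) U A[(¬start ∧ req) U A[¬start U req]]]) = {t0, t4, t7}
|Sat(A[(req ∧ ¬start) U A[(¬start ∧ req) U A[¬start U req]]])| = |{t0, t4, t7}| = 3.

3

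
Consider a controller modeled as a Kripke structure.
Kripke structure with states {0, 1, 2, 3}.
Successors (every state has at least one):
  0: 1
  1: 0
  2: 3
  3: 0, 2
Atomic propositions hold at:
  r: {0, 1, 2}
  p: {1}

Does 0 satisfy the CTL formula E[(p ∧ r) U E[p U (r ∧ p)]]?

No

Sat(p ∧ r) = {1}
Sat(r ∧ p) = {1}
E[p U (r ∧ p)]: least fixpoint, start Z0 = Sat((r ∧ p)) = {1}, add states in Sat(p) with some successor in Z. Already a fixed point.
Sat(E[p U (r ∧ p)]) = {1}
E[(p ∧ r) U E[p U (r ∧ p)]]: least fixpoint, start Z0 = Sat(E[p U (r ∧ p)]) = {1}, add states in Sat(p ∧ r) with some successor in Z. Already a fixed point.
Sat(E[(p ∧ r) U E[p U (r ∧ p)]]) = {1}
0 ∉ Sat(E[(p ∧ r) U E[p U (r ∧ p)]]) = {1}, so the formula does not hold at 0.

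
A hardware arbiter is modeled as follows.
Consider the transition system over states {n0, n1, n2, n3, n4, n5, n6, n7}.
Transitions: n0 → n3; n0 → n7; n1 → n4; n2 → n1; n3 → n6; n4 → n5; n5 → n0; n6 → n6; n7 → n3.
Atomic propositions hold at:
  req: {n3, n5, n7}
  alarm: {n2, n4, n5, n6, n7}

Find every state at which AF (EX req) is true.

{n0, n1, n2, n4, n5, n7}

Sat(EX req) = {s : some successor in {n3, n5, n7}} = {n0, n4, n7}
AF (EX req): least fixpoint, start Z0 = {n0, n4, n7}, add states with every successor in Z. Z1 = {n0, n1, n4, n5, n7}; Z2 = {n0, n1, n2, n4, n5, n7}; fixed.
Sat(AF (EX req)) = {n0, n1, n2, n4, n5, n7}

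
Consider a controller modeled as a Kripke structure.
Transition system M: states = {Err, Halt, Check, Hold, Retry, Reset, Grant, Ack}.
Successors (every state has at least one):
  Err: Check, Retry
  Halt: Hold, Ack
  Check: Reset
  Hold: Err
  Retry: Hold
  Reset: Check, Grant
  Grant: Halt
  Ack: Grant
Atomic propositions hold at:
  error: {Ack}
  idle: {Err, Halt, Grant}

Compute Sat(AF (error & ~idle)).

{Ack}

Sat(~idle) = {Check, Hold, Retry, Reset, Ack}
Sat(error & ~idle) = {Ack}
AF (error & ~idle): least fixpoint, start Z0 = {Ack}, add states with every successor in Z. Already a fixed point.
Sat(AF (error & ~idle)) = {Ack}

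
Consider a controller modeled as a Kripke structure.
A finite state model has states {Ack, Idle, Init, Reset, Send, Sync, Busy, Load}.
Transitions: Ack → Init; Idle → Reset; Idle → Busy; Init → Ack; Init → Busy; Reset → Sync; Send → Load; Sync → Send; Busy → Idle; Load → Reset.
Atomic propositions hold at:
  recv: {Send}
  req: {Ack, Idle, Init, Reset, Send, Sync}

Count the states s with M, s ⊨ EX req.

Sat(EX req) = {s : some successor in {Ack, Idle, Init, Reset, Send, Sync}} = {Ack, Idle, Init, Reset, Sync, Busy, Load}
|Sat(EX req)| = |{Ack, Idle, Init, Reset, Sync, Busy, Load}| = 7.

7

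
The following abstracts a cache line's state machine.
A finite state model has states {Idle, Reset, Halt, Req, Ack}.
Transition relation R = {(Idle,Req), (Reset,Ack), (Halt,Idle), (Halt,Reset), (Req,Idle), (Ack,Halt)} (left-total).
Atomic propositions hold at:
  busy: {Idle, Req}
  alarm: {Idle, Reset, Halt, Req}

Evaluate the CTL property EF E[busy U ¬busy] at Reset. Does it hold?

Yes

Sat(¬busy) = {Reset, Halt, Ack}
E[busy U ¬busy]: least fixpoint, start Z0 = Sat(¬busy) = {Reset, Halt, Ack}, add states in Sat(busy) with some successor in Z. Already a fixed point.
Sat(E[busy U ¬busy]) = {Reset, Halt, Ack}
EF E[busy U ¬busy]: least fixpoint, start Z0 = {Reset, Halt, Ack}, add states with some successor in Z. Already a fixed point.
Sat(EF E[busy U ¬busy]) = {Reset, Halt, Ack}
Reset ∈ Sat(EF E[busy U ¬busy]) = {Reset, Halt, Ack}, so the formula holds at Reset.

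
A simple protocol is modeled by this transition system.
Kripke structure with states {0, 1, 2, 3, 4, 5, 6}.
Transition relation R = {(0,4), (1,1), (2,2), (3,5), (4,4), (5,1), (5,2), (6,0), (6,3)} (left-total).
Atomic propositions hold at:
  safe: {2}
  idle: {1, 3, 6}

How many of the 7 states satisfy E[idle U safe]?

E[idle U safe]: least fixpoint, start Z0 = Sat(safe) = {2}, add states in Sat(idle) with some successor in Z. Already a fixed point.
Sat(E[idle U safe]) = {2}
|Sat(E[idle U safe])| = |{2}| = 1.

1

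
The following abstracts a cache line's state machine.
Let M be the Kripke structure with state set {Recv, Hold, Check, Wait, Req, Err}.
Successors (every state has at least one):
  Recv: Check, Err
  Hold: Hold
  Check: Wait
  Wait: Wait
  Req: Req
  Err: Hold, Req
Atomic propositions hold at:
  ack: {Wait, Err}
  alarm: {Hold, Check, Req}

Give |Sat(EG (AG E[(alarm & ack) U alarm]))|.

2

Sat(alarm & ack) = ∅
E[(alarm & ack) U alarm]: least fixpoint, start Z0 = Sat(alarm) = {Hold, Check, Req}, add states in Sat(alarm & ack) with some successor in Z. Already a fixed point.
Sat(E[(alarm & ack) U alarm]) = {Hold, Check, Req}
AG E[(alarm & ack) U alarm]: greatest fixpoint, start Z0 = {Hold, Check, Req}, keep only states in Sat with every successor in Z. Z1 = {Hold, Req}; fixed.
Sat(AG E[(alarm & ack) U alarm]) = {Hold, Req}
EG (AG E[(alarm & ack) U alarm]): greatest fixpoint, start Z0 = {Hold, Req}, keep only states in Sat with some successor in Z. Already a fixed point.
Sat(EG (AG E[(alarm & ack) U alarm])) = {Hold, Req}
|Sat(EG (AG E[(alarm & ack) U alarm]))| = |{Hold, Req}| = 2.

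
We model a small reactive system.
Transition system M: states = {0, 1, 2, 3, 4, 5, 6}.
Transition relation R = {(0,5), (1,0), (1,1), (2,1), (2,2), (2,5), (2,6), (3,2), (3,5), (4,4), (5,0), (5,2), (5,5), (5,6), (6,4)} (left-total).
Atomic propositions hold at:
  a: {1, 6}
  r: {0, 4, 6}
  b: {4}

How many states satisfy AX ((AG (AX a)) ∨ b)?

Sat(AX a) = {s : every successor in {1, 6}} = ∅
AG (AX a): greatest fixpoint, start Z0 = ∅, keep only states in Sat with every successor in Z. Already a fixed point.
Sat(AG (AX a)) = ∅
Sat((AG (AX a)) ∨ b) = {4}
Sat(AX ((AG (AX a)) ∨ b)) = {s : every successor in {4}} = {4, 6}
|Sat(AX ((AG (AX a)) ∨ b))| = |{4, 6}| = 2.

2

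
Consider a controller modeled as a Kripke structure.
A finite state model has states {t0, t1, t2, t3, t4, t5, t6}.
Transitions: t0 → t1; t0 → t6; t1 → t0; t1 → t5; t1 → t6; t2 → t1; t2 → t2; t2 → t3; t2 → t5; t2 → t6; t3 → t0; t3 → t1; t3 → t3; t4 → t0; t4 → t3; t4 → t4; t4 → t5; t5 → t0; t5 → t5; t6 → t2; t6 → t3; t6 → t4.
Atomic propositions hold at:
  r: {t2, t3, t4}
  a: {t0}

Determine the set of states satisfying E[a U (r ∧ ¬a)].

Sat(¬a) = {t1, t2, t3, t4, t5, t6}
Sat(r ∧ ¬a) = {t2, t3, t4}
E[a U (r ∧ ¬a)]: least fixpoint, start Z0 = Sat((r ∧ ¬a)) = {t2, t3, t4}, add states in Sat(a) with some successor in Z. Already a fixed point.
Sat(E[a U (r ∧ ¬a)]) = {t2, t3, t4}

{t2, t3, t4}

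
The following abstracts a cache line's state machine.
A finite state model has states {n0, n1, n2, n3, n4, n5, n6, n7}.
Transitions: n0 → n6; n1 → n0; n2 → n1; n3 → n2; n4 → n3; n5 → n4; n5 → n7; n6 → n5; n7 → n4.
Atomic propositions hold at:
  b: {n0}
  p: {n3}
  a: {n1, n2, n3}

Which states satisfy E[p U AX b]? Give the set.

Sat(AX b) = {s : every successor in {n0}} = {n1}
E[p U AX b]: least fixpoint, start Z0 = Sat(AX b) = {n1}, add states in Sat(p) with some successor in Z. Already a fixed point.
Sat(E[p U AX b]) = {n1}

{n1}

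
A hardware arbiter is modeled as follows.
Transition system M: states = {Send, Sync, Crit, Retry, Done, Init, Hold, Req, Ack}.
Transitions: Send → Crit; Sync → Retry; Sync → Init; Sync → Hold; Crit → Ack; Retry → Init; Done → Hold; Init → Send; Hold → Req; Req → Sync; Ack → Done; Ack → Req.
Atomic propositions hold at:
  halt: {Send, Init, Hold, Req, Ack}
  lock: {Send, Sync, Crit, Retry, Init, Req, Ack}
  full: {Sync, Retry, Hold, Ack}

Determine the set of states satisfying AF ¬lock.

Sat(¬lock) = {Done, Hold}
AF ¬lock: least fixpoint, start Z0 = {Done, Hold}, add states with every successor in Z. Already a fixed point.
Sat(AF ¬lock) = {Done, Hold}

{Done, Hold}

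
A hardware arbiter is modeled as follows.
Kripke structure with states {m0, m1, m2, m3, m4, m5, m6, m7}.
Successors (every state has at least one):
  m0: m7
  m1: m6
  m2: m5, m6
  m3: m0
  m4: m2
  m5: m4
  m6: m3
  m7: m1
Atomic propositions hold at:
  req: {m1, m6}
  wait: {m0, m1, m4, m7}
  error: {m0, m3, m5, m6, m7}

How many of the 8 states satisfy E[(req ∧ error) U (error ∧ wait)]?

Sat(req ∧ error) = {m6}
Sat(error ∧ wait) = {m0, m7}
E[(req ∧ error) U (error ∧ wait)]: least fixpoint, start Z0 = Sat((error ∧ wait)) = {m0, m7}, add states in Sat(req ∧ error) with some successor in Z. Already a fixed point.
Sat(E[(req ∧ error) U (error ∧ wait)]) = {m0, m7}
|Sat(E[(req ∧ error) U (error ∧ wait)])| = |{m0, m7}| = 2.

2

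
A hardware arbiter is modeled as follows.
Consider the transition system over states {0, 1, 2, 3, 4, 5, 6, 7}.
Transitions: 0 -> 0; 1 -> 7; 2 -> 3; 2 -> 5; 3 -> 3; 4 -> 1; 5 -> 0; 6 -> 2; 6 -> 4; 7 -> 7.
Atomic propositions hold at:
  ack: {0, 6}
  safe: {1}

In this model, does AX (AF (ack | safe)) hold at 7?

No

Sat(ack | safe) = {0, 1, 6}
AF (ack | safe): least fixpoint, start Z0 = {0, 1, 6}, add states with every successor in Z. Z1 = {0, 1, 4, 5, 6}; fixed.
Sat(AF (ack | safe)) = {0, 1, 4, 5, 6}
Sat(AX (AF (ack | safe))) = {s : every successor in {0, 1, 4, 5, 6}} = {0, 4, 5}
7 ∉ Sat(AX (AF (ack | safe))) = {0, 4, 5}, so the formula does not hold at 7.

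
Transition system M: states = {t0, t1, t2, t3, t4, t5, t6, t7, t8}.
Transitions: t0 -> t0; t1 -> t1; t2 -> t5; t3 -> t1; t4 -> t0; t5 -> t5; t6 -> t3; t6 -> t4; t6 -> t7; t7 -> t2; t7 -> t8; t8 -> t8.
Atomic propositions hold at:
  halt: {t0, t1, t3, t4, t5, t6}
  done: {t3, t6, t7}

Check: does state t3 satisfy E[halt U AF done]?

AF done: least fixpoint, start Z0 = {t3, t6, t7}, add states with every successor in Z. Already a fixed point.
Sat(AF done) = {t3, t6, t7}
E[halt U AF done]: least fixpoint, start Z0 = Sat(AF done) = {t3, t6, t7}, add states in Sat(halt) with some successor in Z. Already a fixed point.
Sat(E[halt U AF done]) = {t3, t6, t7}
t3 ∈ Sat(E[halt U AF done]) = {t3, t6, t7}, so the formula holds at t3.

Yes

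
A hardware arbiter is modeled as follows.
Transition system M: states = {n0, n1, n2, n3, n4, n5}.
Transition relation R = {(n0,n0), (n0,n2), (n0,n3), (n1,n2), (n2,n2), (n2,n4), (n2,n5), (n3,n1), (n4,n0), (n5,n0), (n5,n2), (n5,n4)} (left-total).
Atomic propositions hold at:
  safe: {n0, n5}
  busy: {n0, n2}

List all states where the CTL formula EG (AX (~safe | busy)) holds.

{n0, n4, n5}

Sat(~safe) = {n1, n2, n3, n4}
Sat(~safe | busy) = {n0, n1, n2, n3, n4}
Sat(AX (~safe | busy)) = {s : every successor in {n0, n1, n2, n3, n4}} = {n0, n1, n3, n4, n5}
EG (AX (~safe | busy)): greatest fixpoint, start Z0 = {n0, n1, n3, n4, n5}, keep only states in Sat with some successor in Z. Z1 = {n0, n3, n4, n5}; Z2 = {n0, n4, n5}; fixed.
Sat(EG (AX (~safe | busy))) = {n0, n4, n5}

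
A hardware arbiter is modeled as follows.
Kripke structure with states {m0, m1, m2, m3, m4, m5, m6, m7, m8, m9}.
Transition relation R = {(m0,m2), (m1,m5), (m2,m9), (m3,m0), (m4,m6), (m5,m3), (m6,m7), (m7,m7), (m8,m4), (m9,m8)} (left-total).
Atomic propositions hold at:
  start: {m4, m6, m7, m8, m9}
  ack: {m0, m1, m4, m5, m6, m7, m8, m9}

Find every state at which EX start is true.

{m2, m4, m6, m7, m8, m9}

Sat(EX start) = {s : some successor in {m4, m6, m7, m8, m9}} = {m2, m4, m6, m7, m8, m9}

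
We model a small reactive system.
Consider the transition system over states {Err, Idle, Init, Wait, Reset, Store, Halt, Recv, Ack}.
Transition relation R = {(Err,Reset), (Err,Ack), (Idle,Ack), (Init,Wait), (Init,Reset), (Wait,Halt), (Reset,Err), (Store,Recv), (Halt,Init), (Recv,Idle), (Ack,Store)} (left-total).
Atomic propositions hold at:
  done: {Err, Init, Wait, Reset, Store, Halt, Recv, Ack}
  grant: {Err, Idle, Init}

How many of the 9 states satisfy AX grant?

3

Sat(AX grant) = {s : every successor in {Err, Idle, Init}} = {Reset, Halt, Recv}
|Sat(AX grant)| = |{Reset, Halt, Recv}| = 3.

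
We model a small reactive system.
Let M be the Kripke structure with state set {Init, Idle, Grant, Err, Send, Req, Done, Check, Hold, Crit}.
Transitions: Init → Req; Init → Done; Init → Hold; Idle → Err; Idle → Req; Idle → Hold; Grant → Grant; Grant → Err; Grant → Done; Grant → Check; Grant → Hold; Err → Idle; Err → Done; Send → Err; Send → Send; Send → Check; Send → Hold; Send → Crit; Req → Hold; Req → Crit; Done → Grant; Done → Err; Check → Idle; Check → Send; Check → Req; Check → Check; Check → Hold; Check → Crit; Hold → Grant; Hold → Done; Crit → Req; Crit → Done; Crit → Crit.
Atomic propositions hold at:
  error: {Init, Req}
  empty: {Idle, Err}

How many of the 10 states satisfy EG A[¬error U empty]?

2

Sat(¬error) = {Idle, Grant, Err, Send, Done, Check, Hold, Crit}
A[¬error U empty]: least fixpoint, start Z0 = Sat(empty) = {Idle, Err}, add states in Sat(¬error) with every successor in Z. Already a fixed point.
Sat(A[¬error U empty]) = {Idle, Err}
EG A[¬error U empty]: greatest fixpoint, start Z0 = {Idle, Err}, keep only states in Sat with some successor in Z. Already a fixed point.
Sat(EG A[¬error U empty]) = {Idle, Err}
|Sat(EG A[¬error U empty])| = |{Idle, Err}| = 2.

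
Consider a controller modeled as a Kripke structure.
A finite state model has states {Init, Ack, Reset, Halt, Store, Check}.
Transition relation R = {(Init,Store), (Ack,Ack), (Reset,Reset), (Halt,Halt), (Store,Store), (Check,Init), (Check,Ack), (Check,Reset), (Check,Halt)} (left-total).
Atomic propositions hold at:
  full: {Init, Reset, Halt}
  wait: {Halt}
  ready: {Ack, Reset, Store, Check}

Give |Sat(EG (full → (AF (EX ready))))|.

Sat(EX ready) = {s : some successor in {Ack, Reset, Store, Check}} = {Init, Ack, Reset, Store, Check}
AF (EX ready): least fixpoint, start Z0 = {Init, Ack, Reset, Store, Check}, add states with every successor in Z. Already a fixed point.
Sat(AF (EX ready)) = {Init, Ack, Reset, Store, Check}
Sat(full → (AF (EX ready))) = {Init, Ack, Reset, Store, Check}
EG (full → (AF (EX ready))): greatest fixpoint, start Z0 = {Init, Ack, Reset, Store, Check}, keep only states in Sat with some successor in Z. Already a fixed point.
Sat(EG (full → (AF (EX ready)))) = {Init, Ack, Reset, Store, Check}
|Sat(EG (full → (AF (EX ready))))| = |{Init, Ack, Reset, Store, Check}| = 5.

5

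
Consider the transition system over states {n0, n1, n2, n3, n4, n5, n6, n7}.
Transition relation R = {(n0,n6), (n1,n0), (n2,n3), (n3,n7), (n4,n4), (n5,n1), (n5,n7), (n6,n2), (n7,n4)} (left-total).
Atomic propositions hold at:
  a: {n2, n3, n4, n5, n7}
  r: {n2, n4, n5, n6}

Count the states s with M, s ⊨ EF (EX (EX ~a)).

Sat(~a) = {n0, n1, n6}
Sat(EX ~a) = {s : some successor in {n0, n1, n6}} = {n0, n1, n5}
Sat(EX (EX ~a)) = {s : some successor in {n0, n1, n5}} = {n1, n5}
EF (EX (EX ~a)): least fixpoint, start Z0 = {n1, n5}, add states with some successor in Z. Already a fixed point.
Sat(EF (EX (EX ~a))) = {n1, n5}
|Sat(EF (EX (EX ~a)))| = |{n1, n5}| = 2.

2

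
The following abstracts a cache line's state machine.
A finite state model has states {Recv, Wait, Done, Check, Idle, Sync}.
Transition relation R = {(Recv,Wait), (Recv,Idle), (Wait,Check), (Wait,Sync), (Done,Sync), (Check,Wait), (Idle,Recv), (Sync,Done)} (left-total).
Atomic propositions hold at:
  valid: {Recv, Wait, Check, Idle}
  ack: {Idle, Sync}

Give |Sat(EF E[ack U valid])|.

4

E[ack U valid]: least fixpoint, start Z0 = Sat(valid) = {Recv, Wait, Check, Idle}, add states in Sat(ack) with some successor in Z. Already a fixed point.
Sat(E[ack U valid]) = {Recv, Wait, Check, Idle}
EF E[ack U valid]: least fixpoint, start Z0 = {Recv, Wait, Check, Idle}, add states with some successor in Z. Already a fixed point.
Sat(EF E[ack U valid]) = {Recv, Wait, Check, Idle}
|Sat(EF E[ack U valid])| = |{Recv, Wait, Check, Idle}| = 4.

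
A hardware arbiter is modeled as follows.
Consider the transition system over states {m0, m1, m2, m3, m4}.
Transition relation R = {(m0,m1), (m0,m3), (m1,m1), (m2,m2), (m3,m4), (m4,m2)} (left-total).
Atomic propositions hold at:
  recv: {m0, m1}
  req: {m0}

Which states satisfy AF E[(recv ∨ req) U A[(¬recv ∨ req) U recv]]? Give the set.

Sat(recv ∨ req) = {m0, m1}
Sat(¬recv) = {m2, m3, m4}
Sat(¬recv ∨ req) = {m0, m2, m3, m4}
A[(¬recv ∨ req) U recv]: least fixpoint, start Z0 = Sat(recv) = {m0, m1}, add states in Sat(¬recv ∨ req) with every successor in Z. Already a fixed point.
Sat(A[(¬recv ∨ req) U recv]) = {m0, m1}
E[(recv ∨ req) U A[(¬recv ∨ req) U recv]]: least fixpoint, start Z0 = Sat(A[(¬recv ∨ req) U recv]) = {m0, m1}, add states in Sat(recv ∨ req) with some successor in Z. Already a fixed point.
Sat(E[(recv ∨ req) U A[(¬recv ∨ req) U recv]]) = {m0, m1}
AF E[(recv ∨ req) U A[(¬recv ∨ req) U recv]]: least fixpoint, start Z0 = {m0, m1}, add states with every successor in Z. Already a fixed point.
Sat(AF E[(recv ∨ req) U A[(¬recv ∨ req) U recv]]) = {m0, m1}

{m0, m1}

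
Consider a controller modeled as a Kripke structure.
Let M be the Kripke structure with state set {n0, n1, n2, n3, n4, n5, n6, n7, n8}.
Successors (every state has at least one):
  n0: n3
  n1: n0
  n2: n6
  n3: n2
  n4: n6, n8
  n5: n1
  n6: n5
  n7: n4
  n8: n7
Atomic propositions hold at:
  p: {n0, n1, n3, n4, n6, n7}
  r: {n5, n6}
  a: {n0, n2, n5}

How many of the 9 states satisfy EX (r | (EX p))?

Sat(EX p) = {s : some successor in {n0, n1, n3, n4, n6, n7}} = {n0, n1, n2, n4, n5, n7, n8}
Sat(r | (EX p)) = {n0, n1, n2, n4, n5, n6, n7, n8}
Sat(EX (r | (EX p))) = {s : some successor in {n0, n1, n2, n4, n5, n6, n7, n8}} = {n1, n2, n3, n4, n5, n6, n7, n8}
|Sat(EX (r | (EX p)))| = |{n1, n2, n3, n4, n5, n6, n7, n8}| = 8.

8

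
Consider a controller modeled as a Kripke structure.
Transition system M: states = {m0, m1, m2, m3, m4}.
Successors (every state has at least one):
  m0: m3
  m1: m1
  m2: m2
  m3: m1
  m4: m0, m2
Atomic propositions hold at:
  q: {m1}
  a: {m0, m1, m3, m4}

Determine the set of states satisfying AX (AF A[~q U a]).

{m0, m1, m3}

Sat(~q) = {m0, m2, m3, m4}
A[~q U a]: least fixpoint, start Z0 = Sat(a) = {m0, m1, m3, m4}, add states in Sat(~q) with every successor in Z. Already a fixed point.
Sat(A[~q U a]) = {m0, m1, m3, m4}
AF A[~q U a]: least fixpoint, start Z0 = {m0, m1, m3, m4}, add states with every successor in Z. Already a fixed point.
Sat(AF A[~q U a]) = {m0, m1, m3, m4}
Sat(AX (AF A[~q U a])) = {s : every successor in {m0, m1, m3, m4}} = {m0, m1, m3}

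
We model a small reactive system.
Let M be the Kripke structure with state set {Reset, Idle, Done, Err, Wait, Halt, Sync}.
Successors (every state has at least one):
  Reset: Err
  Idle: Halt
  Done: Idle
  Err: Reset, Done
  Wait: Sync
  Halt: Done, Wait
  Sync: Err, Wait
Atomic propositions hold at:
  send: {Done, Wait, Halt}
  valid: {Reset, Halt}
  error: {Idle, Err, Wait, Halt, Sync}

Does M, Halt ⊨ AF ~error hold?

Sat(~error) = {Reset, Done}
AF ~error: least fixpoint, start Z0 = {Reset, Done}, add states with every successor in Z. Z1 = {Reset, Done, Err}; fixed.
Sat(AF ~error) = {Reset, Done, Err}
Halt ∉ Sat(AF ~error) = {Reset, Done, Err}, so the formula does not hold at Halt.

No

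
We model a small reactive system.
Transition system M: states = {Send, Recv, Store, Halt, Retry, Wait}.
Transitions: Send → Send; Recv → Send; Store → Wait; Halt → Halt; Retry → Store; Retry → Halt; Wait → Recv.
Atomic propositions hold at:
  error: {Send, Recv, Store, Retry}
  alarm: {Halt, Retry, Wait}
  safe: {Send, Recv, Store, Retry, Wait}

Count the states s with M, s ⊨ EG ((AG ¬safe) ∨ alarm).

Sat(¬safe) = {Halt}
AG ¬safe: greatest fixpoint, start Z0 = {Halt}, keep only states in Sat with every successor in Z. Already a fixed point.
Sat(AG ¬safe) = {Halt}
Sat((AG ¬safe) ∨ alarm) = {Halt, Retry, Wait}
EG ((AG ¬safe) ∨ alarm): greatest fixpoint, start Z0 = {Halt, Retry, Wait}, keep only states in Sat with some successor in Z. Z1 = {Halt, Retry}; fixed.
Sat(EG ((AG ¬safe) ∨ alarm)) = {Halt, Retry}
|Sat(EG ((AG ¬safe) ∨ alarm))| = |{Halt, Retry}| = 2.

2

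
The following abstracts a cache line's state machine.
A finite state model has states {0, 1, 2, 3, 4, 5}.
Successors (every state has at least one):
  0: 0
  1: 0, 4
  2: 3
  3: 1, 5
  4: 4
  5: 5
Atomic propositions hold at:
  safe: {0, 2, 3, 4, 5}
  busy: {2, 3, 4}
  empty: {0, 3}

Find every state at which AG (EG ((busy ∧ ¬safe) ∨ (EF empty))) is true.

{0}

Sat(¬safe) = {1}
Sat(busy ∧ ¬safe) = ∅
EF empty: least fixpoint, start Z0 = {0, 3}, add states with some successor in Z. Z1 = {0, 1, 2, 3}; fixed.
Sat(EF empty) = {0, 1, 2, 3}
Sat((busy ∧ ¬safe) ∨ (EF empty)) = {0, 1, 2, 3}
EG ((busy ∧ ¬safe) ∨ (EF empty)): greatest fixpoint, start Z0 = {0, 1, 2, 3}, keep only states in Sat with some successor in Z. Already a fixed point.
Sat(EG ((busy ∧ ¬safe) ∨ (EF empty))) = {0, 1, 2, 3}
AG (EG ((busy ∧ ¬safe) ∨ (EF empty))): greatest fixpoint, start Z0 = {0, 1, 2, 3}, keep only states in Sat with every successor in Z. Z1 = {0, 2}; Z2 = {0}; fixed.
Sat(AG (EG ((busy ∧ ¬safe) ∨ (EF empty)))) = {0}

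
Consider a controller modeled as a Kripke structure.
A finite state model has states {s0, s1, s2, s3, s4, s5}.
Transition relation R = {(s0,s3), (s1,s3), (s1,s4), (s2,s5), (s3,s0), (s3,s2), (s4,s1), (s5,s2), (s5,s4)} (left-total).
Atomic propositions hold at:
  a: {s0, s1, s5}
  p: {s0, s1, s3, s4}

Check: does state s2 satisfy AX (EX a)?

No

Sat(EX a) = {s : some successor in {s0, s1, s5}} = {s2, s3, s4}
Sat(AX (EX a)) = {s : every successor in {s2, s3, s4}} = {s0, s1, s5}
s2 ∉ Sat(AX (EX a)) = {s0, s1, s5}, so the formula does not hold at s2.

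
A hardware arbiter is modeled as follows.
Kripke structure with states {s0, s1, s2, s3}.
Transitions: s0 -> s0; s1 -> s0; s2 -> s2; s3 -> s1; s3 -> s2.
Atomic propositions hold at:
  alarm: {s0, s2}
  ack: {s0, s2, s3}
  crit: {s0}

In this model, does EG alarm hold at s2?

Yes

EG alarm: greatest fixpoint, start Z0 = {s0, s2}, keep only states in Sat with some successor in Z. Already a fixed point.
Sat(EG alarm) = {s0, s2}
s2 ∈ Sat(EG alarm) = {s0, s2}, so the formula holds at s2.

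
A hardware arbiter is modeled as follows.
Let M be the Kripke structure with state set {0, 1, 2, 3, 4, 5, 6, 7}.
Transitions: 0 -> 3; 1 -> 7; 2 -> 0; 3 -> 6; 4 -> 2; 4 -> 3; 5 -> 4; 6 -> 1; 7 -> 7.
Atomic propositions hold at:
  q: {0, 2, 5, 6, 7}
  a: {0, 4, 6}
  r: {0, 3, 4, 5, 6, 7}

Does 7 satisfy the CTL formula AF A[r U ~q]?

No

Sat(~q) = {1, 3, 4}
A[r U ~q]: least fixpoint, start Z0 = Sat(~q) = {1, 3, 4}, add states in Sat(r) with every successor in Z. Z1 = {0, 1, 3, 4, 5, 6}; fixed.
Sat(A[r U ~q]) = {0, 1, 3, 4, 5, 6}
AF A[r U ~q]: least fixpoint, start Z0 = {0, 1, 3, 4, 5, 6}, add states with every successor in Z. Z1 = {0, 1, 2, 3, 4, 5, 6}; fixed.
Sat(AF A[r U ~q]) = {0, 1, 2, 3, 4, 5, 6}
7 ∉ Sat(AF A[r U ~q]) = {0, 1, 2, 3, 4, 5, 6}, so the formula does not hold at 7.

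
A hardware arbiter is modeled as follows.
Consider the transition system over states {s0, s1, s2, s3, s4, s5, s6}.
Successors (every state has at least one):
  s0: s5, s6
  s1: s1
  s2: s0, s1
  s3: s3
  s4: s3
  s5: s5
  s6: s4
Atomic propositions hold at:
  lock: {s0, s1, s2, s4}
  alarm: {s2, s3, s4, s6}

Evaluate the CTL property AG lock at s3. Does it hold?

AG lock: greatest fixpoint, start Z0 = {s0, s1, s2, s4}, keep only states in Sat with every successor in Z. Z1 = {s1, s2}; Z2 = {s1}; fixed.
Sat(AG lock) = {s1}
s3 ∉ Sat(AG lock) = {s1}, so the formula does not hold at s3.

No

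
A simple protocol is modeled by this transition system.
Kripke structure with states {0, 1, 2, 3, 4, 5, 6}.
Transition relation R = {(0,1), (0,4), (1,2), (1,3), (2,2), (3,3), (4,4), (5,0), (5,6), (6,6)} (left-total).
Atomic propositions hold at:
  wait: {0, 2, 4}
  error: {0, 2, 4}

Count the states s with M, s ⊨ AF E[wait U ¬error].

5

Sat(¬error) = {1, 3, 5, 6}
E[wait U ¬error]: least fixpoint, start Z0 = Sat(¬error) = {1, 3, 5, 6}, add states in Sat(wait) with some successor in Z. Z1 = {0, 1, 3, 5, 6}; fixed.
Sat(E[wait U ¬error]) = {0, 1, 3, 5, 6}
AF E[wait U ¬error]: least fixpoint, start Z0 = {0, 1, 3, 5, 6}, add states with every successor in Z. Already a fixed point.
Sat(AF E[wait U ¬error]) = {0, 1, 3, 5, 6}
|Sat(AF E[wait U ¬error])| = |{0, 1, 3, 5, 6}| = 5.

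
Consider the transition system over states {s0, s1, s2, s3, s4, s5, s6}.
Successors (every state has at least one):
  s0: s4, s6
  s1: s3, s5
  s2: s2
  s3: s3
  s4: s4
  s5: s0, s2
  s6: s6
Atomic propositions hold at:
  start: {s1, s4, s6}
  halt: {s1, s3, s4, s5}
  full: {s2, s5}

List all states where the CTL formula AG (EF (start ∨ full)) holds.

{s0, s2, s4, s5, s6}

Sat(start ∨ full) = {s1, s2, s4, s5, s6}
EF (start ∨ full): least fixpoint, start Z0 = {s1, s2, s4, s5, s6}, add states with some successor in Z. Z1 = {s0, s1, s2, s4, s5, s6}; fixed.
Sat(EF (start ∨ full)) = {s0, s1, s2, s4, s5, s6}
AG (EF (start ∨ full)): greatest fixpoint, start Z0 = {s0, s1, s2, s4, s5, s6}, keep only states in Sat with every successor in Z. Z1 = {s0, s2, s4, s5, s6}; fixed.
Sat(AG (EF (start ∨ full))) = {s0, s2, s4, s5, s6}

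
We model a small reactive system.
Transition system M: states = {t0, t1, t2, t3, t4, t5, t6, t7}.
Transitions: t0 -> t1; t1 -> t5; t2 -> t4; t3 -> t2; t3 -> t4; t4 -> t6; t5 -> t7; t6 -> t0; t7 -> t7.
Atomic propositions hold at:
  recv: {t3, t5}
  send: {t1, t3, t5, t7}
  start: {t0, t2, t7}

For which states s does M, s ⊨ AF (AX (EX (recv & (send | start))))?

{t0, t2, t3, t4, t6}

Sat(send | start) = {t0, t1, t2, t3, t5, t7}
Sat(recv & (send | start)) = {t3, t5}
Sat(EX (recv & (send | start))) = {s : some successor in {t3, t5}} = {t1}
Sat(AX (EX (recv & (send | start)))) = {s : every successor in {t1}} = {t0}
AF (AX (EX (recv & (send | start)))): least fixpoint, start Z0 = {t0}, add states with every successor in Z. Z1 = {t0, t6}; Z2 = {t0, t4, t6}; Z3 = {t0, t2, t4, t6}; Z4 = {t0, t2, t3, t4, t6}; fixed.
Sat(AF (AX (EX (recv & (send | start))))) = {t0, t2, t3, t4, t6}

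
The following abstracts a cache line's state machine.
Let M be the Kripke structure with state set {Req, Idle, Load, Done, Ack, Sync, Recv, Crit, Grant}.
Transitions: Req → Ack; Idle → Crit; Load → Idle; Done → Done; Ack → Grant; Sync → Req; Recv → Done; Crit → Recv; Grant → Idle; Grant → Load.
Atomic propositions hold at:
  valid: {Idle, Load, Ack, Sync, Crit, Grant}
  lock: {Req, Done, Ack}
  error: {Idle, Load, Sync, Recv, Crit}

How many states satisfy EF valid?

EF valid: least fixpoint, start Z0 = {Idle, Load, Ack, Sync, Crit, Grant}, add states with some successor in Z. Z1 = {Req, Idle, Load, Ack, Sync, Crit, Grant}; fixed.
Sat(EF valid) = {Req, Idle, Load, Ack, Sync, Crit, Grant}
|Sat(EF valid)| = |{Req, Idle, Load, Ack, Sync, Crit, Grant}| = 7.

7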